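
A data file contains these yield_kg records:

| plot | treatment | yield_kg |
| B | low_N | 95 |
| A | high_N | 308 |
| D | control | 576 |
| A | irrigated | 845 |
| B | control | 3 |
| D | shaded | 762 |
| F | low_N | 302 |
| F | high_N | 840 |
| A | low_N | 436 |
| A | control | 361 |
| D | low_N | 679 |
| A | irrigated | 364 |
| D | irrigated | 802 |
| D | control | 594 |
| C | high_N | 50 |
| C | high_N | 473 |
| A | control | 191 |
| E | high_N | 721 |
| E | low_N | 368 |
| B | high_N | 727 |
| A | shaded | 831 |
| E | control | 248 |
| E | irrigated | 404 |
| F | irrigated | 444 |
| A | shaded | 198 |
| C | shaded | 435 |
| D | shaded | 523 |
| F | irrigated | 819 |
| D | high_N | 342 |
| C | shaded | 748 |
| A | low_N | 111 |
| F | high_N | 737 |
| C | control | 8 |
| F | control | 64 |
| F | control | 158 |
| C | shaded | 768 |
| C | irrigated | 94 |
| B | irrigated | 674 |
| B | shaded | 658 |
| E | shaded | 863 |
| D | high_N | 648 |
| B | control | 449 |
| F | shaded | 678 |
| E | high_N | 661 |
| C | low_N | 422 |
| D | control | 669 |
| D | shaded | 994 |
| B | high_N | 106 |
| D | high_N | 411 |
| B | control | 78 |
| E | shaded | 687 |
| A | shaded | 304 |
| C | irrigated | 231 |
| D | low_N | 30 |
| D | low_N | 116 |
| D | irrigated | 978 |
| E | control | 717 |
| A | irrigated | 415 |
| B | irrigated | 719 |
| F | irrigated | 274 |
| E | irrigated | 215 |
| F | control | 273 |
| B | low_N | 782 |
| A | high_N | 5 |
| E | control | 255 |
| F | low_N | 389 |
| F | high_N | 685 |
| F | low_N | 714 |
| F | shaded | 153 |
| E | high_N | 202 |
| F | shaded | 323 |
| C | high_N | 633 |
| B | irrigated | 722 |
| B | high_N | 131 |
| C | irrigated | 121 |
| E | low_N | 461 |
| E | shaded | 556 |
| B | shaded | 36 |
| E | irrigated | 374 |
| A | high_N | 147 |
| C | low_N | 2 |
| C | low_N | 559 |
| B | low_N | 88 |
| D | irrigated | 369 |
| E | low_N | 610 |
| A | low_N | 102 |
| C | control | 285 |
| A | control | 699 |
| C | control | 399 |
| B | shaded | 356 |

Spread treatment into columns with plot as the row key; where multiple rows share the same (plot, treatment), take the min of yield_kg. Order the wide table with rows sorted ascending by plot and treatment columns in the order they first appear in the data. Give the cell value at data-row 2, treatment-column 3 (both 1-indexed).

With rows sorted ascending by plot, row 2 is plot=B. treatment columns in first-appearance order: low_N, high_N, control, irrigated, shaded; column 3 is control.
Long rows with plot=B, treatment=control: min(3, 449, 78) = 3.

3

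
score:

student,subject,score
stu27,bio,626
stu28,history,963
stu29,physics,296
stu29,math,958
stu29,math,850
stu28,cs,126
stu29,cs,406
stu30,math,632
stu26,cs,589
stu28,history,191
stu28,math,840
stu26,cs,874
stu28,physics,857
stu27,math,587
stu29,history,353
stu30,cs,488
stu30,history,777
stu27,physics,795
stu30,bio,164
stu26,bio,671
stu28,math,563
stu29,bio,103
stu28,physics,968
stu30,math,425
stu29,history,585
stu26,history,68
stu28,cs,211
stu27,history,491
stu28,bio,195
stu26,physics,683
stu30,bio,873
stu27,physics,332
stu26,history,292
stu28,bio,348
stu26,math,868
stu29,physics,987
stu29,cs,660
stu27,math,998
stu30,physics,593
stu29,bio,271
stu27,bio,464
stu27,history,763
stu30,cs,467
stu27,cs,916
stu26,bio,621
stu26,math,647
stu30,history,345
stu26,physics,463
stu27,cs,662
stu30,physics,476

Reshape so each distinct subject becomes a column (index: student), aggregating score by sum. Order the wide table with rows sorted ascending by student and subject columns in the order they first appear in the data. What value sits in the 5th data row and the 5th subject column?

955

With rows sorted ascending by student, row 5 is student=stu30. subject columns in first-appearance order: bio, history, physics, math, cs; column 5 is cs.
Long rows with student=stu30, subject=cs: 488 + 467 = 955.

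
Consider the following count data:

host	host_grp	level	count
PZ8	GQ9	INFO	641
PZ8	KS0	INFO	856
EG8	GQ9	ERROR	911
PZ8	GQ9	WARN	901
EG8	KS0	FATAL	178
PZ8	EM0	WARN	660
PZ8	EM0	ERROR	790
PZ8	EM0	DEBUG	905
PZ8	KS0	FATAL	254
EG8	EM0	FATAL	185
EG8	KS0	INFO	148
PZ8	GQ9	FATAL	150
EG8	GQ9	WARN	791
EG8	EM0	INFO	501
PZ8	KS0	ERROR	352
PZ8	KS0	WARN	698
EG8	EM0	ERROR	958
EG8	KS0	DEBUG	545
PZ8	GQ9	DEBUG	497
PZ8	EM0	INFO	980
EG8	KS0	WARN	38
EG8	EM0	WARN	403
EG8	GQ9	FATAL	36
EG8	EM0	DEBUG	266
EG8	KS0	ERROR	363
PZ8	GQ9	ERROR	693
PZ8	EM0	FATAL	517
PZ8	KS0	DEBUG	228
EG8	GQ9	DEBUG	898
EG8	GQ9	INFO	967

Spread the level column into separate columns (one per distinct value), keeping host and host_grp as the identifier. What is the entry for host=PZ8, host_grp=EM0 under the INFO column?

Wide layout: rows indexed by host and host_grp, columns are the 5 distinct level values (INFO, ERROR, WARN, FATAL, DEBUG).
Cell (host=PZ8, host_grp=EM0, level=INFO) draws from the long row where host=PZ8, host_grp=EM0 and level=INFO, which has count=980.

980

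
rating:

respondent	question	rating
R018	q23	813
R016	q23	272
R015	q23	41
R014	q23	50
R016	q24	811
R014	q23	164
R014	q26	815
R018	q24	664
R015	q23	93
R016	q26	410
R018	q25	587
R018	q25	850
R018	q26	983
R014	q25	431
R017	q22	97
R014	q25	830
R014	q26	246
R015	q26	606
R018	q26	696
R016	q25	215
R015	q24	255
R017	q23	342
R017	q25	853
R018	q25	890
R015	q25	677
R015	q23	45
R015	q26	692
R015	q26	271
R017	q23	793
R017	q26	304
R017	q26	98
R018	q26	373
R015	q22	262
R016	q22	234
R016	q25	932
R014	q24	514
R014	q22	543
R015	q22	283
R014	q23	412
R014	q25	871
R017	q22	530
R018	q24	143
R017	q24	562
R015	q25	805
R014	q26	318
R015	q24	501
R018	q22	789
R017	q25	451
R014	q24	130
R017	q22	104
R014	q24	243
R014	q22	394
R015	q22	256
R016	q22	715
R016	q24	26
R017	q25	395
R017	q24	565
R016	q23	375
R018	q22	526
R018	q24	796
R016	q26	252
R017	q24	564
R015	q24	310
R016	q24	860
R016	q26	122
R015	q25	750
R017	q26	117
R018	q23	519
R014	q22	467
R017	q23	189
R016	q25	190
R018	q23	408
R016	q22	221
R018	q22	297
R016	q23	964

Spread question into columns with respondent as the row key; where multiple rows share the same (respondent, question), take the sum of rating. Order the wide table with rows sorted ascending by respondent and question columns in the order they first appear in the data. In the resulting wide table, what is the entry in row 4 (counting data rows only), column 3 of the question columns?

With rows sorted ascending by respondent, row 4 is respondent=R017. question columns in first-appearance order: q23, q24, q26, q25, q22; column 3 is q26.
Long rows with respondent=R017, question=q26: 304 + 98 + 117 = 519.

519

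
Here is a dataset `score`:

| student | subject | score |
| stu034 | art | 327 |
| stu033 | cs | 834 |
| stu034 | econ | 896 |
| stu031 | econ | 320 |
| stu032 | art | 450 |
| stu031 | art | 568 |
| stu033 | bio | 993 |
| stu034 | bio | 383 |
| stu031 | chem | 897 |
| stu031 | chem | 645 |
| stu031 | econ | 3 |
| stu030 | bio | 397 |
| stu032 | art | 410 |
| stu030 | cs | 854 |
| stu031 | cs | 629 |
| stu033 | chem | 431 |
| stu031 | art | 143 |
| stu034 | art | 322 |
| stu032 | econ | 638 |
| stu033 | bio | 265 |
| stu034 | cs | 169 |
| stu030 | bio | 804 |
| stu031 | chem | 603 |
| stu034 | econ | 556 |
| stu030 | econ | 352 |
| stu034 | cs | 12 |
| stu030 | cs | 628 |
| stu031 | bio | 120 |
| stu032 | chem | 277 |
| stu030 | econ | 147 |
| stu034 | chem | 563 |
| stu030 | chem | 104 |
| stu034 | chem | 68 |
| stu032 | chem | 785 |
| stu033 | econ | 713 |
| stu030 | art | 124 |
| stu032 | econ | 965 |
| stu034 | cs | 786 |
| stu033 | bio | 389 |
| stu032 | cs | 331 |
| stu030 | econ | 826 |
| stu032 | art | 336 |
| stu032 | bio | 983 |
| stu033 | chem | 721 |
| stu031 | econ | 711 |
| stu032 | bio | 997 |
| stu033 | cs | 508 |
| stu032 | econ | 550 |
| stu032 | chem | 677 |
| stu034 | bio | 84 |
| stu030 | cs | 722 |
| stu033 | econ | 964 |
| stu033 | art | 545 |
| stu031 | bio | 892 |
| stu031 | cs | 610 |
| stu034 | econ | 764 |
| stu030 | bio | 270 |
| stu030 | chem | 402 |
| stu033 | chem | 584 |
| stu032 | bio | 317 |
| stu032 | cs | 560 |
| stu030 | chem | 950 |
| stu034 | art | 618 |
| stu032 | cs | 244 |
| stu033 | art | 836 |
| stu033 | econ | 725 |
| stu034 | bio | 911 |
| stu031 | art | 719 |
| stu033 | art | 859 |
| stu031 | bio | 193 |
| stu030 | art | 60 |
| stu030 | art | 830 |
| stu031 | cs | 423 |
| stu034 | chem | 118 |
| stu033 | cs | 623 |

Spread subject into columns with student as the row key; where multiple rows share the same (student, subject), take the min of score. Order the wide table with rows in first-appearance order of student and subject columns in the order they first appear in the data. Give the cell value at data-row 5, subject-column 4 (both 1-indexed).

270

With rows in first-appearance order of student, row 5 is student=stu030. subject columns in first-appearance order: art, cs, econ, bio, chem; column 4 is bio.
Long rows with student=stu030, subject=bio: min(397, 804, 270) = 270.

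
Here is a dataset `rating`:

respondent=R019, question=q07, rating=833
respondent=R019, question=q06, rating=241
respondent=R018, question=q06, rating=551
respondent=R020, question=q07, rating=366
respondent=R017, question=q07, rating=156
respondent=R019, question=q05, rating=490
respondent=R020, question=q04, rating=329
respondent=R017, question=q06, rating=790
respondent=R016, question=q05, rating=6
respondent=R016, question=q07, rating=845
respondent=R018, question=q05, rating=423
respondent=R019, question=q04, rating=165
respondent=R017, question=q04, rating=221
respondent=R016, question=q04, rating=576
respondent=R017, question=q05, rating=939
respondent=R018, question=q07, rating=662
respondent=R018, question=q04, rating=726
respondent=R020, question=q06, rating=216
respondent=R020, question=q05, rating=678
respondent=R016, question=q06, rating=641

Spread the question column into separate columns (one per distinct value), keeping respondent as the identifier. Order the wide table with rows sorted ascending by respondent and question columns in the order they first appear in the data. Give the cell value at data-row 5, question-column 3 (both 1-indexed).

678

With rows sorted ascending by respondent, row 5 is respondent=R020. question columns in first-appearance order: q07, q06, q05, q04; column 3 is q05.
Long rows with respondent=R020, question=q05: rating = 678.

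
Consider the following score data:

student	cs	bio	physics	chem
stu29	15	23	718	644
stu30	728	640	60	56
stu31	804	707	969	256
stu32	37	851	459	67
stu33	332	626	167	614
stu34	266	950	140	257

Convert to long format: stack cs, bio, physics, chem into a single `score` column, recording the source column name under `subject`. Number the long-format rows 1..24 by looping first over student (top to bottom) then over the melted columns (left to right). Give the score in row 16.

24 rows total (6 × 4). Row 16: index ⌊(16-1)/4⌋ = 3 into student → stu32; (16-1) mod 4 = 3 into the melted columns → chem.
So row 16 is (stu32, chem, 67); score = 67.

67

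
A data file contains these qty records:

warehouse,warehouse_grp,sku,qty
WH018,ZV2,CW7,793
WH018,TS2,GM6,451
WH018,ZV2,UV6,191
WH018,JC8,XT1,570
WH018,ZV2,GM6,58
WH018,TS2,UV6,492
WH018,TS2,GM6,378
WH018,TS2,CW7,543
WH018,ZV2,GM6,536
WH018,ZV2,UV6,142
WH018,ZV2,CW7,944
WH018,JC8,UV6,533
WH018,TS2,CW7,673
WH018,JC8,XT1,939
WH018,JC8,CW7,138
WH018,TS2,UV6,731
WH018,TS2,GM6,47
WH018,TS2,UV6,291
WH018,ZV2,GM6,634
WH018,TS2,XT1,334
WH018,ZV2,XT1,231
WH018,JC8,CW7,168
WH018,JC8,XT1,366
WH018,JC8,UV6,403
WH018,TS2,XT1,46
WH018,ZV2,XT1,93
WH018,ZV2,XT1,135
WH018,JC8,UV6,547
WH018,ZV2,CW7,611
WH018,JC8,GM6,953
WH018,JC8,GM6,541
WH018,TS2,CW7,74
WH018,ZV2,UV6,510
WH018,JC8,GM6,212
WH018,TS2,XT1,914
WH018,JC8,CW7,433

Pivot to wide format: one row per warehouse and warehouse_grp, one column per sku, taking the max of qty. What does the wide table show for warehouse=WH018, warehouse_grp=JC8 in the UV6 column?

547

Rows with warehouse=WH018, warehouse_grp=JC8 and sku=UV6: qty values are 533, 403, 547.
max(533, 403, 547) = 547.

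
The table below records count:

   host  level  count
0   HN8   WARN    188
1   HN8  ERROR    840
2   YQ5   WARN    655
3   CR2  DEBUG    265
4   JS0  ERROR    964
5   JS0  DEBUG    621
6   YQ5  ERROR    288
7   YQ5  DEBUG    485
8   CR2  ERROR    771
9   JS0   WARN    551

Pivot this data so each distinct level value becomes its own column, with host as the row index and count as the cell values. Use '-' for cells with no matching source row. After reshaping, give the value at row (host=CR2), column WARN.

No long-format row has host=CR2 and level=WARN, so the cell is -.

-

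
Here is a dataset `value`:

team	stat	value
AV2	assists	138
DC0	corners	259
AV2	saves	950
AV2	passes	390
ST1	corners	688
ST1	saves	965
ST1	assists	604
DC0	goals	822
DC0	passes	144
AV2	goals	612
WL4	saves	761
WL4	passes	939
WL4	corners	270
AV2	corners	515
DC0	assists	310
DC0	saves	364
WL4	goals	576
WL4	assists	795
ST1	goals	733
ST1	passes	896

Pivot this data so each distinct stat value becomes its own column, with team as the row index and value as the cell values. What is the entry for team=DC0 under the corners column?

Wide layout: rows indexed by team, columns are the 5 distinct stat values (assists, corners, saves, passes, goals).
Cell (team=DC0, stat=corners) draws from the long row where team=DC0 and stat=corners, which has value=259.

259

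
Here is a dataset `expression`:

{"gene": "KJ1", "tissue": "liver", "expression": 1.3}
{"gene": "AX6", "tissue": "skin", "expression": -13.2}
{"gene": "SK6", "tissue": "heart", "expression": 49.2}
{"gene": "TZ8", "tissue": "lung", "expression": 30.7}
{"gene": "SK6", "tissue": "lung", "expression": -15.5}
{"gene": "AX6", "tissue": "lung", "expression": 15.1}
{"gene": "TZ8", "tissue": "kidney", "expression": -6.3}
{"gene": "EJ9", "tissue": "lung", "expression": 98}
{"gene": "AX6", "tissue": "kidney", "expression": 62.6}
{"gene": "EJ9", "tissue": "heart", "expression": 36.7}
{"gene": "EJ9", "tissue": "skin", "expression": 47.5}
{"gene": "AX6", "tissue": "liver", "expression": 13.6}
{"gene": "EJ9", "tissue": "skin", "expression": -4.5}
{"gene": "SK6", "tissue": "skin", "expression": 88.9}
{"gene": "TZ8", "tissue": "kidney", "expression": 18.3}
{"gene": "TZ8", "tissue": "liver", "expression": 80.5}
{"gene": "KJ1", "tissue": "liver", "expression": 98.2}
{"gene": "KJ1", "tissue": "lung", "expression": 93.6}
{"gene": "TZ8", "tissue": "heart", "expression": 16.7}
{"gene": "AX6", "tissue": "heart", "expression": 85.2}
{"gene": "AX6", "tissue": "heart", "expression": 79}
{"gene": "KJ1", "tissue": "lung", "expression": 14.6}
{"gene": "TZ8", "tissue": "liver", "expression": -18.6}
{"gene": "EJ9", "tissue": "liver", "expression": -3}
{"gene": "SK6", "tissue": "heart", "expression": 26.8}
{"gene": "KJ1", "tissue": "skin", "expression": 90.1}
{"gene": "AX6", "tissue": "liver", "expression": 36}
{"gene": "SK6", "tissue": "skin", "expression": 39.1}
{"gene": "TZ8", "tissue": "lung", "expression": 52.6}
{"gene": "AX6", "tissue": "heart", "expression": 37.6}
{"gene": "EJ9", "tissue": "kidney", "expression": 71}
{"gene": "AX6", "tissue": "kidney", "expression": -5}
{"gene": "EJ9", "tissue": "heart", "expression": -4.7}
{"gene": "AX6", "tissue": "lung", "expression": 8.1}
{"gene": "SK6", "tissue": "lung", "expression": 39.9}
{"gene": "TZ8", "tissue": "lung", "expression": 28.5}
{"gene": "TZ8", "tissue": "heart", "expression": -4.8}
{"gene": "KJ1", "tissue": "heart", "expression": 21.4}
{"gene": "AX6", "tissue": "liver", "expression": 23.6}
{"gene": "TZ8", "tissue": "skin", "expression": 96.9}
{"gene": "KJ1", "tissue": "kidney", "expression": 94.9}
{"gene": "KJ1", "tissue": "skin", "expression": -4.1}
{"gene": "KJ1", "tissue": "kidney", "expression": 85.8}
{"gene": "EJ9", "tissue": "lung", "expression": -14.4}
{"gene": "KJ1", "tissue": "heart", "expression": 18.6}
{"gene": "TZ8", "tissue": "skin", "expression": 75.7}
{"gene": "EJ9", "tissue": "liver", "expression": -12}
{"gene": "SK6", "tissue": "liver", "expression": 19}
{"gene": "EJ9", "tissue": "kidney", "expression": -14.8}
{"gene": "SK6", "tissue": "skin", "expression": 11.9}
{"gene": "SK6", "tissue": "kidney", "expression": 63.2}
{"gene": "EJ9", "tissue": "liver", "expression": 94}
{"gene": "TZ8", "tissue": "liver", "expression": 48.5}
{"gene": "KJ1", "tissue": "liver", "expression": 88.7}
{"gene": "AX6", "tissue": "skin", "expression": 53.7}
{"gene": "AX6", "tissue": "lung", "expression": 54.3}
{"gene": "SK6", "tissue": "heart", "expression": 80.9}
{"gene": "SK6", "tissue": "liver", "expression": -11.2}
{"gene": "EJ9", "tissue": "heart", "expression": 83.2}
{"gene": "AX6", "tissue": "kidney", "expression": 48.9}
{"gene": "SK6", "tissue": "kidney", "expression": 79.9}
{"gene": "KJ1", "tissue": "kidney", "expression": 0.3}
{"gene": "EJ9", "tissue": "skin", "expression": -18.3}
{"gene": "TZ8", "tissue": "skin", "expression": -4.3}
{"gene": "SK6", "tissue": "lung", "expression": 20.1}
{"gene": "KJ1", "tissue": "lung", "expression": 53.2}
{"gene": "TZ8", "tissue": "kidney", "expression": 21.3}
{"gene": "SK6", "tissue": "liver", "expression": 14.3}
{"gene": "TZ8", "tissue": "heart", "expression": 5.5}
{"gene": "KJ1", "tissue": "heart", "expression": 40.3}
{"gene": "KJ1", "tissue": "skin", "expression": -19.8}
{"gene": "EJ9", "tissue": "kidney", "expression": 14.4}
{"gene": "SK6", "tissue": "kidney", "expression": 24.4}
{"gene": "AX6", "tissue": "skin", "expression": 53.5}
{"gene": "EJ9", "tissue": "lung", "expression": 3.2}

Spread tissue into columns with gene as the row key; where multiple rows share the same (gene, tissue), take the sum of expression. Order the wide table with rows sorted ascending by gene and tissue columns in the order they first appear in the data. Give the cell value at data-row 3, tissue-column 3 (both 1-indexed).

With rows sorted ascending by gene, row 3 is gene=KJ1. tissue columns in first-appearance order: liver, skin, heart, lung, kidney; column 3 is heart.
Long rows with gene=KJ1, tissue=heart: 21.4 + 18.6 + 40.3 = 80.3.

80.3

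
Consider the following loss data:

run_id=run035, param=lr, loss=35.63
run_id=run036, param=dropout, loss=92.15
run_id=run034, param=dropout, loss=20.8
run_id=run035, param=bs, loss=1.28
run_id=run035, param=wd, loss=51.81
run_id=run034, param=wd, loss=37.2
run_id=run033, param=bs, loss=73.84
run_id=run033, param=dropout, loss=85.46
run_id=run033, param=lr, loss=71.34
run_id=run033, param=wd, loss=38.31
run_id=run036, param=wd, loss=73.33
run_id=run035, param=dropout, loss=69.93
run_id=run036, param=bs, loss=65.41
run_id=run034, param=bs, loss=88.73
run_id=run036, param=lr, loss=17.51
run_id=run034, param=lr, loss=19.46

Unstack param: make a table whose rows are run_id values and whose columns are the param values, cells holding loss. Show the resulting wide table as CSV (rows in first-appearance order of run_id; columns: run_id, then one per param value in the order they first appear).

run_id,lr,dropout,bs,wd
run035,35.63,69.93,1.28,51.81
run036,17.51,92.15,65.41,73.33
run034,19.46,20.8,88.73,37.2
run033,71.34,85.46,73.84,38.31

Columns: run_id plus the 4 distinct param values (lr, dropout, bs, wd).
For example, row run035 column lr takes loss=35.63 from the long row (run035, lr).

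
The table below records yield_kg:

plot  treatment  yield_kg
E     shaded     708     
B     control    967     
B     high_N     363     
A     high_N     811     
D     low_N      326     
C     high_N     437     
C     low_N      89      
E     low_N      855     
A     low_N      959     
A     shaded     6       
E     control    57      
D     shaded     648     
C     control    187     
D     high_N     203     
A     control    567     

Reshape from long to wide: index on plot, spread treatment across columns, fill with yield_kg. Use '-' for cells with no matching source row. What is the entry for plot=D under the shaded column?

648

The long row with plot=D, treatment=shaded has yield_kg=648.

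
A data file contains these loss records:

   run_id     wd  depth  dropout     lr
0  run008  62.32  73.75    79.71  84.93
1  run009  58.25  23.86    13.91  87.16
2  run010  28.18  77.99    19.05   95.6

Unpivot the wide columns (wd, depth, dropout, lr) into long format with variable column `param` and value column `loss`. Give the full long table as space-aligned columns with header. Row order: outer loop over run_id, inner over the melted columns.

Each (run_id, column) pair becomes one row: 3 × 4 = 12 rows.
For example, (run008, wd) → loss=62.32.

run_id  param    loss 
run008  wd       62.32
run008  depth    73.75
run008  dropout  79.71
run008  lr       84.93
run009  wd       58.25
run009  depth    23.86
run009  dropout  13.91
run009  lr       87.16
run010  wd       28.18
run010  depth    77.99
run010  dropout  19.05
run010  lr       95.6 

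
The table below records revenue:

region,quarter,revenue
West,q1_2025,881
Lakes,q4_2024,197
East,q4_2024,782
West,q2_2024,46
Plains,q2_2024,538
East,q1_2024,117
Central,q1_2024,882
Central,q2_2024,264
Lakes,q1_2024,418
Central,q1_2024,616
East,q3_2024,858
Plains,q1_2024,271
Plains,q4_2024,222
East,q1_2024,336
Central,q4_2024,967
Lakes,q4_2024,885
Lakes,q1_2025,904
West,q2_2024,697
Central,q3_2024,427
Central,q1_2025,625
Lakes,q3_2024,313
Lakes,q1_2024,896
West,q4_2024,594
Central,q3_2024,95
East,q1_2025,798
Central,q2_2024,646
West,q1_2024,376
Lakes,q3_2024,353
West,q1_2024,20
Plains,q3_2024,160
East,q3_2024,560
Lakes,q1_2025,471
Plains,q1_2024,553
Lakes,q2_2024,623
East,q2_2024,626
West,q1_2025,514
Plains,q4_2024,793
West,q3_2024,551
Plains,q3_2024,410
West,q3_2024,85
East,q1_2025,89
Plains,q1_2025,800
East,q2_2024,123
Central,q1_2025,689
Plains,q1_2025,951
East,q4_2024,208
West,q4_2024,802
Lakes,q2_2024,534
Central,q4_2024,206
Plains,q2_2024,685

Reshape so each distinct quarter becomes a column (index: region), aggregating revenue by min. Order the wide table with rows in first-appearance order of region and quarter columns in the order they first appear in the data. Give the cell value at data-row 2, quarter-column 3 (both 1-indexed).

534

With rows in first-appearance order of region, row 2 is region=Lakes. quarter columns in first-appearance order: q1_2025, q4_2024, q2_2024, q1_2024, q3_2024; column 3 is q2_2024.
Long rows with region=Lakes, quarter=q2_2024: min(623, 534) = 534.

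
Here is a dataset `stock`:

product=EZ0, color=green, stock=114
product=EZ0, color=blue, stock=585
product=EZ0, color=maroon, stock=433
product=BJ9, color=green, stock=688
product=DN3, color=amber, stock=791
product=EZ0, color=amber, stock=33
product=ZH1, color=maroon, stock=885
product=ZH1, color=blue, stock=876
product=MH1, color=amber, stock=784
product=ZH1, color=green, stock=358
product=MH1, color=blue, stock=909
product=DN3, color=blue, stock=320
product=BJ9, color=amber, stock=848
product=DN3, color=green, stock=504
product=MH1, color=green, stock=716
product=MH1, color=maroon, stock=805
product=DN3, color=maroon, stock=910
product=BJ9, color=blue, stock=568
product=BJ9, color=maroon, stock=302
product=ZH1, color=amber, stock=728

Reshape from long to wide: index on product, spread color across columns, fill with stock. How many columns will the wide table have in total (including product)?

1 column for product plus 4 distinct color values → 5 columns.

5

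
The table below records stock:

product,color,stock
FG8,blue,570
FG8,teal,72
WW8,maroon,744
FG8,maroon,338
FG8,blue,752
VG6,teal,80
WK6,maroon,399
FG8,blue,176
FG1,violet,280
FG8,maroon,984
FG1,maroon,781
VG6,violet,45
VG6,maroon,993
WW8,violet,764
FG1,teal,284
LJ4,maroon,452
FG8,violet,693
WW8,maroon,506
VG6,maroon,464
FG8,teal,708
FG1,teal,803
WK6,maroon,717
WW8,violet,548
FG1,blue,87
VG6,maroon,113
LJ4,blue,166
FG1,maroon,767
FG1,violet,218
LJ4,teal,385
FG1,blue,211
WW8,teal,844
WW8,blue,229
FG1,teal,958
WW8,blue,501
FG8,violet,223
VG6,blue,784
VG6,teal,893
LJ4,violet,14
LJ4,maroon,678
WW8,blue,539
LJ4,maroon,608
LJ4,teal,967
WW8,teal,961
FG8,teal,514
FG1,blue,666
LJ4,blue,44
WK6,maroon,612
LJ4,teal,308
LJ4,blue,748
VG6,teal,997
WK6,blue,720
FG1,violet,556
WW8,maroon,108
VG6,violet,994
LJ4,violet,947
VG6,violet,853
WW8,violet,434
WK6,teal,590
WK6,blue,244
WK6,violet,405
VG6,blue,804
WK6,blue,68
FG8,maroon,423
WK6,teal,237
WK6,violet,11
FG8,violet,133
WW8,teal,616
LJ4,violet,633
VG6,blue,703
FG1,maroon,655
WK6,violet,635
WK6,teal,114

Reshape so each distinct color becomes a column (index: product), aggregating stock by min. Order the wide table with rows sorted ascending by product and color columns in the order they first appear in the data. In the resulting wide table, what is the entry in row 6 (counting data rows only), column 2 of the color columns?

With rows sorted ascending by product, row 6 is product=WW8. color columns in first-appearance order: blue, teal, maroon, violet; column 2 is teal.
Long rows with product=WW8, color=teal: min(844, 961, 616) = 616.

616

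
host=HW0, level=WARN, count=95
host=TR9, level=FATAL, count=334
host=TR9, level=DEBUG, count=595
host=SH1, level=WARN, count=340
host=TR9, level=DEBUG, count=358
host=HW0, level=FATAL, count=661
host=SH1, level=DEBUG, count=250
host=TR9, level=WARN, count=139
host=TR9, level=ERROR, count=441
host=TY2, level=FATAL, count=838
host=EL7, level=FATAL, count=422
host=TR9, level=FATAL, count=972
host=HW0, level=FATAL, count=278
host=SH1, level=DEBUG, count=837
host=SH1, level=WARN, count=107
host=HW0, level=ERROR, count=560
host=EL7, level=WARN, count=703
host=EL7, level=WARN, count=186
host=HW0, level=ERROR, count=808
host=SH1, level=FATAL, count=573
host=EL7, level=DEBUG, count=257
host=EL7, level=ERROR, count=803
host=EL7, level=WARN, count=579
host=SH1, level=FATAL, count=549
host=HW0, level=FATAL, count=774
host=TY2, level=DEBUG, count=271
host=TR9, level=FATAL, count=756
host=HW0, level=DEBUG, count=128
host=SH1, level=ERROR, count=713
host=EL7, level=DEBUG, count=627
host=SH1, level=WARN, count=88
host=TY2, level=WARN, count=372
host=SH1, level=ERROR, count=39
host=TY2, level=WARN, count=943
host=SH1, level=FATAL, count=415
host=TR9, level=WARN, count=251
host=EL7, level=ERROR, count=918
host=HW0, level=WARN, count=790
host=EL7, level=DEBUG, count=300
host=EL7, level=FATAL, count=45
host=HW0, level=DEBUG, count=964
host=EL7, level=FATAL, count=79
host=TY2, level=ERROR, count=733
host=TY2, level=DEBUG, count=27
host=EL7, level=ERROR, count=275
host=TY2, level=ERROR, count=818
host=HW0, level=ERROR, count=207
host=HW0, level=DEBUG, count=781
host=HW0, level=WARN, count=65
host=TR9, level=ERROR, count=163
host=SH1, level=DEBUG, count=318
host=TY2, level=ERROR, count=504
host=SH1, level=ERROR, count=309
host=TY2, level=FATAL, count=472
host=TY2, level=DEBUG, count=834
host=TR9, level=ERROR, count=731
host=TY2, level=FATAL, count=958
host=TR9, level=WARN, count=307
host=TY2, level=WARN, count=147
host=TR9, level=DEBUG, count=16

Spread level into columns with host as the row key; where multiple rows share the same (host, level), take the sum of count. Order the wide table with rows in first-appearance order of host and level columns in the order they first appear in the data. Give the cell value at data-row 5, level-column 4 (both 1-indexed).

With rows in first-appearance order of host, row 5 is host=EL7. level columns in first-appearance order: WARN, FATAL, DEBUG, ERROR; column 4 is ERROR.
Long rows with host=EL7, level=ERROR: 803 + 918 + 275 = 1996.

1996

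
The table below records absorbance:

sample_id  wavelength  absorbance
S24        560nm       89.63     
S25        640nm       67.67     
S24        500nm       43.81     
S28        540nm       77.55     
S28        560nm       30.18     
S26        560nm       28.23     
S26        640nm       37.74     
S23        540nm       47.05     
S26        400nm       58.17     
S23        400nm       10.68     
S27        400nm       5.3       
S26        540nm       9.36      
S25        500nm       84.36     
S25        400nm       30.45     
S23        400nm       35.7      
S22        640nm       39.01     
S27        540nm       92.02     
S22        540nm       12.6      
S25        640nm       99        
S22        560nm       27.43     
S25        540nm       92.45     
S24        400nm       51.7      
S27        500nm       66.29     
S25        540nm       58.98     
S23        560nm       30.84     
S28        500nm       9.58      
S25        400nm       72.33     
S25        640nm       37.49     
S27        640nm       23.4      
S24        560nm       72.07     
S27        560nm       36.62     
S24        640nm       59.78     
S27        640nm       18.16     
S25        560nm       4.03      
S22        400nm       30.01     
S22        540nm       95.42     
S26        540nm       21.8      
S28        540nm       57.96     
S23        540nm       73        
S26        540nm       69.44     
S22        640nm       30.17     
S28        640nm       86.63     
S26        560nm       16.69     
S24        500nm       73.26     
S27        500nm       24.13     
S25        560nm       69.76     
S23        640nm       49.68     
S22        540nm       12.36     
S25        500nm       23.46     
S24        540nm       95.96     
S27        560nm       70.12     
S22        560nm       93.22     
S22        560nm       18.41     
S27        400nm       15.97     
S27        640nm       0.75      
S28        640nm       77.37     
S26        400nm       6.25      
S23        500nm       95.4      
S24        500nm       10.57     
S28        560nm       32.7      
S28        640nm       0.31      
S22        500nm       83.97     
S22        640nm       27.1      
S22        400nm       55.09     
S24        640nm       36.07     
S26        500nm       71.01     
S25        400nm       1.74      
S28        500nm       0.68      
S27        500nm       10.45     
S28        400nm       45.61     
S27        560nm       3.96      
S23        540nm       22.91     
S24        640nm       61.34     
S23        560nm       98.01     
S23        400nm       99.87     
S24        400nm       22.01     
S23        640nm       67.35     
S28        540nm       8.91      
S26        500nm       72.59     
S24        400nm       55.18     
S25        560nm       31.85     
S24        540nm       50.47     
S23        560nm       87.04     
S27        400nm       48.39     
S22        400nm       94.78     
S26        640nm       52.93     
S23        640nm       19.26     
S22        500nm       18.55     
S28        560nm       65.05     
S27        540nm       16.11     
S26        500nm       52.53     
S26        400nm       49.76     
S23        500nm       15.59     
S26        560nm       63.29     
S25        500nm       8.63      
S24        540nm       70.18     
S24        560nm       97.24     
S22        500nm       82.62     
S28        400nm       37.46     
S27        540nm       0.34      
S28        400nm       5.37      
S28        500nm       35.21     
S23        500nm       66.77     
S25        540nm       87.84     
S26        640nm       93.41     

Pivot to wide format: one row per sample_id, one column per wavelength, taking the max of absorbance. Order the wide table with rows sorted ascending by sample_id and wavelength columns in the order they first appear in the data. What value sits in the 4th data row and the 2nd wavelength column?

With rows sorted ascending by sample_id, row 4 is sample_id=S25. wavelength columns in first-appearance order: 560nm, 640nm, 500nm, 540nm, 400nm; column 2 is 640nm.
Long rows with sample_id=S25, wavelength=640nm: max(67.67, 99, 37.49) = 99.

99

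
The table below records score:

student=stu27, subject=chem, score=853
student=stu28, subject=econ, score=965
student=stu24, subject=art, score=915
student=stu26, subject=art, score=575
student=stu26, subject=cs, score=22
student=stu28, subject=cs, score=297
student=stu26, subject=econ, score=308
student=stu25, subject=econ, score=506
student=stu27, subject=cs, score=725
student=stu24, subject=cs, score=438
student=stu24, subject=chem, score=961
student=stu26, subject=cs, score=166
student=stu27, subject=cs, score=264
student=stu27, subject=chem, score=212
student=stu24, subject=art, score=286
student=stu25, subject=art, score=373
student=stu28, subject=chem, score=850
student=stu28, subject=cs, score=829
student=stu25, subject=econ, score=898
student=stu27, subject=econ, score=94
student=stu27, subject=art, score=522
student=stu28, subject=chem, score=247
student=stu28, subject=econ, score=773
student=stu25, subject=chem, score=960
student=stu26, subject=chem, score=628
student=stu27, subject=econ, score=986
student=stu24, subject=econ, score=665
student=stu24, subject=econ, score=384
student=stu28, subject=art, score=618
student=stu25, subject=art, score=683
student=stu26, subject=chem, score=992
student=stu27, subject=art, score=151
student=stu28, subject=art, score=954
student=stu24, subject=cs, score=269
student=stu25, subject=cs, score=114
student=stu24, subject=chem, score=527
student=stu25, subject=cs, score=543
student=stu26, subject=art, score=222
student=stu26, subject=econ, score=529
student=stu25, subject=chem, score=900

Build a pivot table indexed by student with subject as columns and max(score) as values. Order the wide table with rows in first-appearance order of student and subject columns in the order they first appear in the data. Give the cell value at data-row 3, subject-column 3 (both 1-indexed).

915

With rows in first-appearance order of student, row 3 is student=stu24. subject columns in first-appearance order: chem, econ, art, cs; column 3 is art.
Long rows with student=stu24, subject=art: max(915, 286) = 915.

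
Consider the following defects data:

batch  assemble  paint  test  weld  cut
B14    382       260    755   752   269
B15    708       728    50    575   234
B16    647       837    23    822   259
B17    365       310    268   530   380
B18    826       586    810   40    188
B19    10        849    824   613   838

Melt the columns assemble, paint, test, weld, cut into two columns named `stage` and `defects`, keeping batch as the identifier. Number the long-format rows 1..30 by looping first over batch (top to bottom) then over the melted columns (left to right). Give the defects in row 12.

30 rows total (6 × 5). Row 12: index ⌊(12-1)/5⌋ = 2 into batch → B16; (12-1) mod 5 = 1 into the melted columns → paint.
So row 12 is (B16, paint, 837); defects = 837.

837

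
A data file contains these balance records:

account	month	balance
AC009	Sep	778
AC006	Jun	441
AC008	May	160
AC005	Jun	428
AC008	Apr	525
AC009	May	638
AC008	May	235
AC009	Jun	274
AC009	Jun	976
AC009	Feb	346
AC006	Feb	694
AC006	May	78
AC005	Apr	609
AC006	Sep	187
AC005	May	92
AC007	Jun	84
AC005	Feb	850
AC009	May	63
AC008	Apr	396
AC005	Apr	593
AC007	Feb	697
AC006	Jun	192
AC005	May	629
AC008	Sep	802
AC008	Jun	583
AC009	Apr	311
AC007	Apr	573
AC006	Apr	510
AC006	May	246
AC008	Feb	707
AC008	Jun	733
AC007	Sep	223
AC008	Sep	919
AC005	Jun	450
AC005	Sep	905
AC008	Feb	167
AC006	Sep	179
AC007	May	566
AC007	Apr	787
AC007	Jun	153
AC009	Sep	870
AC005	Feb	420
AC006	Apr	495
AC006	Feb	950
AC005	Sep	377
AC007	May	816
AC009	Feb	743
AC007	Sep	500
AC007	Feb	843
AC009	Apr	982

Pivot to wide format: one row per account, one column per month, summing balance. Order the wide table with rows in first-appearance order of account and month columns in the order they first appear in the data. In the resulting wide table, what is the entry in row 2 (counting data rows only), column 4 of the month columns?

1005

With rows in first-appearance order of account, row 2 is account=AC006. month columns in first-appearance order: Sep, Jun, May, Apr, Feb; column 4 is Apr.
Long rows with account=AC006, month=Apr: 510 + 495 = 1005.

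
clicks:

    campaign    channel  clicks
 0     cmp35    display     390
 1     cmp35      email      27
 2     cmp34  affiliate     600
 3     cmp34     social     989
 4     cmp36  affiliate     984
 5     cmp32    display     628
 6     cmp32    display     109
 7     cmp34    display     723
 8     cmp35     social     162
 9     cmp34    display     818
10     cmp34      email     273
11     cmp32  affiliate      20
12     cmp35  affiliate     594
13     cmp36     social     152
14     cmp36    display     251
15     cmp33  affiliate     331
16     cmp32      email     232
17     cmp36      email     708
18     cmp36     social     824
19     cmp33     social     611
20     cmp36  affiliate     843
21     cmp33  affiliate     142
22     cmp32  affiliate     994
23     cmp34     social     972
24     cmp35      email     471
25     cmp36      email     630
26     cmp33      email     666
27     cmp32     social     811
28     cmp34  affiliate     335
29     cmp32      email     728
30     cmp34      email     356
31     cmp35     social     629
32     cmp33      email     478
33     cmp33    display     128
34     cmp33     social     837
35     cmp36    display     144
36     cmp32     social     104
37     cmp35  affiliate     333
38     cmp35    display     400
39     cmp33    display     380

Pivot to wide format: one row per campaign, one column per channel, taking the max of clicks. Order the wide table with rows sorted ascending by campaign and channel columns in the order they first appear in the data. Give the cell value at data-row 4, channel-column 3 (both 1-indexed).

594

With rows sorted ascending by campaign, row 4 is campaign=cmp35. channel columns in first-appearance order: display, email, affiliate, social; column 3 is affiliate.
Long rows with campaign=cmp35, channel=affiliate: max(594, 333) = 594.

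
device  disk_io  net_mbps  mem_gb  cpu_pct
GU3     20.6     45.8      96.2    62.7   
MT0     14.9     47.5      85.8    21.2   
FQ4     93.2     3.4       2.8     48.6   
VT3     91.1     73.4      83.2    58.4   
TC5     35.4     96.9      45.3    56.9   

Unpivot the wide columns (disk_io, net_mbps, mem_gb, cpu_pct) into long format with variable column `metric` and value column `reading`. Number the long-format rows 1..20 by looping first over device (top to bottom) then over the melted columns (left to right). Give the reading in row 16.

58.4

20 rows total (5 × 4). Row 16: index ⌊(16-1)/4⌋ = 3 into device → VT3; (16-1) mod 4 = 3 into the melted columns → cpu_pct.
So row 16 is (VT3, cpu_pct, 58.4); reading = 58.4.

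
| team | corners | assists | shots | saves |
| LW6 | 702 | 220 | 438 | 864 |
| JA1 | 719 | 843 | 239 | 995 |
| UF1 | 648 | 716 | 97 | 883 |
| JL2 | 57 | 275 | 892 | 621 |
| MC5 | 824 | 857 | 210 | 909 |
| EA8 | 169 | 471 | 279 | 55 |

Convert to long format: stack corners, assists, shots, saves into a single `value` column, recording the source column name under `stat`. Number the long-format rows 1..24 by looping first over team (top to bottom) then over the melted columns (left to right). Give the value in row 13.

24 rows total (6 × 4). Row 13: index ⌊(13-1)/4⌋ = 3 into team → JL2; (13-1) mod 4 = 0 into the melted columns → corners.
So row 13 is (JL2, corners, 57); value = 57.

57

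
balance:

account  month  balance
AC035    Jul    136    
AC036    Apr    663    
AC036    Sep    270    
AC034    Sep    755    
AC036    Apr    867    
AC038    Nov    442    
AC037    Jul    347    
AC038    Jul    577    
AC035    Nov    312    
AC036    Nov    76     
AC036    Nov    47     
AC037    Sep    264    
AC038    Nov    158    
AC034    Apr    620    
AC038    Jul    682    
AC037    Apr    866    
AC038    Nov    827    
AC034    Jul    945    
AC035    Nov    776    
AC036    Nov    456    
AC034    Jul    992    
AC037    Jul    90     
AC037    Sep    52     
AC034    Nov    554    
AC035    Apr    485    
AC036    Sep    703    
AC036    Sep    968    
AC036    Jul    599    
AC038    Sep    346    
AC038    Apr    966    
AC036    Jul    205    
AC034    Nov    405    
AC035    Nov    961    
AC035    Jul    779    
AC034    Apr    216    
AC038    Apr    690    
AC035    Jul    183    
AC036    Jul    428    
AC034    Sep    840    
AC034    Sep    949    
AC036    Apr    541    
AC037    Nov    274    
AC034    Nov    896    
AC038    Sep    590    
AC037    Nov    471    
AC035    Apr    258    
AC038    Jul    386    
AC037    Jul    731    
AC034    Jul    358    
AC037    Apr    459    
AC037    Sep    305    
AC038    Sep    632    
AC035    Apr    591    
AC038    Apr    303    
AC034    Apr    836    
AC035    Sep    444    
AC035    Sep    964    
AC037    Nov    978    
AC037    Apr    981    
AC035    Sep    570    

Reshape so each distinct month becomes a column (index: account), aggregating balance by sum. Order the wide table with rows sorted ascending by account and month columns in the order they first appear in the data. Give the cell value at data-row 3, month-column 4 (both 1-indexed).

With rows sorted ascending by account, row 3 is account=AC036. month columns in first-appearance order: Jul, Apr, Sep, Nov; column 4 is Nov.
Long rows with account=AC036, month=Nov: 76 + 47 + 456 = 579.

579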